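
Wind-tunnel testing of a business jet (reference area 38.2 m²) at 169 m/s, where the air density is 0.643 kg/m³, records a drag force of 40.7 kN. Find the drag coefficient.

From D = ½ρv²S·CD, rearranging gives CD = 2D/(ρv²S).
CD = 2 × 40700 / (0.643 × 169² × 38.2) = 0.116

CD = 0.116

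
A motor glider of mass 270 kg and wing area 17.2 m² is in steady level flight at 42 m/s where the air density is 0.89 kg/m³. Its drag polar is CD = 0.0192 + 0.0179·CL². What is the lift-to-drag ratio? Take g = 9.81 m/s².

Level flight ⇒ L = W = m·g = 270 × 9.81 = 2648.7 N.
q = ½ρv² = ½ × 0.89 × 42² = 785 Pa.
CL = W/(q·S) = 2648.7 / (785 × 17.2) = 0.1962.
CD = 0.0192 + 0.0179 × 0.1962² = 0.01989.
L/D = CL/CD = 0.1962 / 0.01989 = 9.86

L/D = 9.86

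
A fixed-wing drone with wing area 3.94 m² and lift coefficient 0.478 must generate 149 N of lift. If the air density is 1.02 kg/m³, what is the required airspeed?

L = ½ρv²S·CL ⇒ v = √(2L/(ρ·S·CL))
v = √(2 × 149 / (1.02 × 3.94 × 0.478)) = √155.1 = 12.5 m/s

v = 12.5 m/s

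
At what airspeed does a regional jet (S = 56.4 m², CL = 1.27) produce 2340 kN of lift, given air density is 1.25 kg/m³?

L = ½ρv²S·CL ⇒ v = √(2L/(ρ·S·CL))
v = √(2 × 2.34×10^6 / (1.25 × 56.4 × 1.27)) = √52270 = 229 m/s

v = 229 m/s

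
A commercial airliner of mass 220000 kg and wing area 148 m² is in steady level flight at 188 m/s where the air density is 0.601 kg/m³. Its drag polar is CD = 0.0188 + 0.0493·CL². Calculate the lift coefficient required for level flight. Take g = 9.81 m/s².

CL = 1.37

Weight W = mg = 220000 × 9.81 = 2.1582×10^6 N; in level flight L = W.
q = ½ρv² = ½ × 0.601 × 188² = 10620 Pa.
Required CL = L/(qS) = 2.1582×10^6/(10620·148) = 1.373.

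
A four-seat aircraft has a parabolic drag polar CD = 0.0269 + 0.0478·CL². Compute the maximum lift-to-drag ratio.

(L/D)max = 13.9

For CD = CD0 + K·CL², (L/D)max occurs at CL* = √(CD0/K) and equals 1/(2√(K·CD0)).
(L/D)max = 1/(2√(0.0478 × 0.0269)) = 1/(2 × 0.03586) = 13.9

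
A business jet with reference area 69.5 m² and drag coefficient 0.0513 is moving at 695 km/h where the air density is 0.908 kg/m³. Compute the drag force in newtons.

Convert speed: v = 695 km/h ÷ 3.6 = 193.1 m/s.
D = ½ρv²S·CD = ½ × 0.908 × 193.1² × 69.5 × 0.0513 = 60300 N ≈ 60.3 kN

D = 60300 N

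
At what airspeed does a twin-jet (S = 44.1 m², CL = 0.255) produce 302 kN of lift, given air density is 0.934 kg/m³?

v = 240 m/s

L = ½ρv²S·CL ⇒ v = √(2L/(ρ·S·CL))
v = √(2 × 3.02×10^5 / (0.934 × 44.1 × 0.255)) = √57510 = 240 m/s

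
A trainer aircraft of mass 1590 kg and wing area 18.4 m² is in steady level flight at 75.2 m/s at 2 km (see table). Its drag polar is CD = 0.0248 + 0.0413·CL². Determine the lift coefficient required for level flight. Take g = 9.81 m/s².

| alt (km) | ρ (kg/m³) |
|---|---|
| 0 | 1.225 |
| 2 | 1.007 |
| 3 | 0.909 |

CL = 0.298

At 2 km, from the table: ρ = 1.007 kg/m³.
Level flight ⇒ L = W = m·g = 1590 × 9.81 = 15598 N.
q = ½ρv² = ½ × 1.007 × 75.2² = 2847 Pa.
CL = 2W/(ρv²S) = 2×15598/(1.007×75.2²×18.4) = 0.2977.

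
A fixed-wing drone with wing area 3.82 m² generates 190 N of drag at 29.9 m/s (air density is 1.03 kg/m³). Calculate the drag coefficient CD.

From D = ½ρv²S·CD, rearranging gives CD = 2D/(ρv²S).
CD = 2 × 190 / (1.03 × 29.9² × 3.82) = 0.108

CD = 0.108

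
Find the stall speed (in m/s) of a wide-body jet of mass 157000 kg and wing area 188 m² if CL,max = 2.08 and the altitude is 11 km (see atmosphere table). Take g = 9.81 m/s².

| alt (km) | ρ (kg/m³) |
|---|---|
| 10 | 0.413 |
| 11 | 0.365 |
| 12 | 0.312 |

V_stall = 147 m/s

At 11 km, from the table: ρ = 0.365 kg/m³.
At stall, lift equals weight: L = W = m·g = 157000 × 9.81 = 1.54×10^6 N.
From L = ½ρV²S·CL,max = W: V_stall = √(2W/(ρSCL,max)) = √(2·1.54×10^6/(0.365·188·2.08))
V_stall = √21580 = 147 m/s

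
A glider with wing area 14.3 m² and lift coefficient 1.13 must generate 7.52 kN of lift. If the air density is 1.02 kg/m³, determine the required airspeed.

L = ½ρv²S·CL ⇒ v = √(2L/(ρ·S·CL))
v = √(2 × 7520 / (1.02 × 14.3 × 1.13)) = √912.5 = 30.2 m/s

v = 30.2 m/s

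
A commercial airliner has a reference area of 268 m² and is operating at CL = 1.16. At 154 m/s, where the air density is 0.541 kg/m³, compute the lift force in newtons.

Dynamic pressure q = ½ρv² = ½ × 0.541 × 154² = 6415 Pa.
L = q·S·CL = 6415 × 268 × 1.16 = 1.99×10^6 N ≈ 1990 kN

L = 1.99×10^6 N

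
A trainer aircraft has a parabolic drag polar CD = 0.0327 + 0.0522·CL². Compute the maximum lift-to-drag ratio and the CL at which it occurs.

(L/D)max = 12.1, at CL = 0.791

For CD = CD0 + K·CL², (L/D)max occurs at CL* = √(CD0/K) and equals 1/(2√(K·CD0)).
(L/D)max = 1/(2√(0.0522 × 0.0327)) = 1/(2 × 0.04132) = 12.1
CL* = √(0.0327/0.0522) = 0.791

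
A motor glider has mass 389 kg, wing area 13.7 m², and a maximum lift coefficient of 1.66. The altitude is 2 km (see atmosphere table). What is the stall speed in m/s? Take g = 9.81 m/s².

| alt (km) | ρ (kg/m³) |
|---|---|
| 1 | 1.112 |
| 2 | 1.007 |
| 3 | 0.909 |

V_stall = 18.3 m/s

At 2 km, from the table: ρ = 1.007 kg/m³.
At stall, lift equals weight: L = W = m·g = 389 × 9.81 = 3816 N.
V_stall = √(2W/(ρ·S·CL,max)) = √(2 × 3816 / (1.007 × 13.7 × 1.66))
V_stall = √333.3 = 18.3 m/s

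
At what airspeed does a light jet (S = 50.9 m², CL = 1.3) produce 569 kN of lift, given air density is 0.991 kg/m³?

L = ½ρv²S·CL ⇒ v = √(2L/(ρ·S·CL))
v = √(2 × 5.69×10^5 / (0.991 × 50.9 × 1.3)) = √17350 = 132 m/s

v = 132 m/s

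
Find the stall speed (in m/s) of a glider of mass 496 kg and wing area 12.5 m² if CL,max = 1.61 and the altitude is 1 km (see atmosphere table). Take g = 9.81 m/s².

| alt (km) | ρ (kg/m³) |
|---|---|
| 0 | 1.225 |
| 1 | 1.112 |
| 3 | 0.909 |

V_stall = 20.9 m/s

At 1 km, from the table: ρ = 1.112 kg/m³.
Weight W = mg = 496 × 9.81 = 4866 N.
From L = ½ρV²S·CL,max = W: V_stall = √(2W/(ρSCL,max)) = √(2·4866/(1.112·12.5·1.61))
V_stall = √434.9 = 20.9 m/s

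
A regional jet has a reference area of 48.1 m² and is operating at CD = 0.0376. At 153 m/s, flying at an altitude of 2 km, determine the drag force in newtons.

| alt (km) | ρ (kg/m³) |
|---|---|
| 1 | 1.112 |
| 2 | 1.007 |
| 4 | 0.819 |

D = 21300 N

At 2 km, from the table: ρ = 1.007 kg/m³.
D = ½ρv²S·CD = ½ × 1.007 × 153² × 48.1 × 0.0376 = 21300 N ≈ 21.3 kN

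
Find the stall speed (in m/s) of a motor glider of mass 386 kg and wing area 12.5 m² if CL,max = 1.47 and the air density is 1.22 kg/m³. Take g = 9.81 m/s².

Stall occurs when L = W at CL,max. W = mg = 386 × 9.81 = 3787 N.
V_stall = √(2W/(ρ·S·CL,max)) = √(2 × 3787 / (1.22 × 12.5 × 1.47))
V_stall = √337.8 = 18.4 m/s

V_stall = 18.4 m/s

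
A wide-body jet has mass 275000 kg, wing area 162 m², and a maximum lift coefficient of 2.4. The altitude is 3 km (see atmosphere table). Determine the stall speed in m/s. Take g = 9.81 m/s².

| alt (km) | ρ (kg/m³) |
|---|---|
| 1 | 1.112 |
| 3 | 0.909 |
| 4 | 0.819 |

At 3 km, from the table: ρ = 0.909 kg/m³.
Stall occurs when L = W at CL,max. W = mg = 275000 × 9.81 = 2.698×10^6 N.
From L = ½ρV²S·CL,max = W: V_stall = √(2W/(ρSCL,max)) = √(2·2.698×10^6/(0.909·162·2.4))
V_stall = √15270 = 124 m/s

V_stall = 124 m/s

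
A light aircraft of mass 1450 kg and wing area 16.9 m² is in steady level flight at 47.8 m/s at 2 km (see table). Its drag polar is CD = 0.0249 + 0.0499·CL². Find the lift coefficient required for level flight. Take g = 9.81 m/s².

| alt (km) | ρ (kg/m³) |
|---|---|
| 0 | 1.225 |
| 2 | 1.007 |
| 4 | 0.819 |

CL = 0.732

At 2 km, from the table: ρ = 1.007 kg/m³.
In steady level flight, lift balances weight: W = mg = 1450 × 9.81 = 14224 N.
Dynamic pressure q = 0.5 × 1.007 × 47.8² = 1150 Pa.
CL = 2W/(ρv²S) = 2×14224/(1.007×47.8²×16.9) = 0.7316.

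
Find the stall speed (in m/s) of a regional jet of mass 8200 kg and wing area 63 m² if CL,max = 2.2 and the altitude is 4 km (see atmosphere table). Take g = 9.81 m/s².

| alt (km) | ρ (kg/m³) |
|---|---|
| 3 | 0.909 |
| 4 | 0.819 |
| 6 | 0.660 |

V_stall = 37.6 m/s

At 4 km, from the table: ρ = 0.819 kg/m³.
At stall, lift equals weight: L = W = m·g = 8200 × 9.81 = 80440 N.
From L = ½ρV²S·CL,max = W: V_stall = √(2W/(ρSCL,max)) = √(2·80440/(0.819·63·2.2))
V_stall = √1417 = 37.6 m/s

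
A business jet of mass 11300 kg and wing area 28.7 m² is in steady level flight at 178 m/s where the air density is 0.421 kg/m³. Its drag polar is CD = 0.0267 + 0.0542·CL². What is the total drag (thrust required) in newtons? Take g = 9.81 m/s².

In steady level flight, lift balances weight: W = mg = 11300 × 9.81 = 1.1085×10^5 N.
Dynamic pressure q = 0.5 × 0.421 × 178² = 6669 Pa.
CL = W/(q·S) = 1.1085×10^5 / (6669 × 28.7) = 0.5791.
CD = 0.0267 + 0.0542 × 0.5791² = 0.04488.
D = q·S·CD = 6669 × 28.7 × 0.04488 = 8590 N

D = 8590 N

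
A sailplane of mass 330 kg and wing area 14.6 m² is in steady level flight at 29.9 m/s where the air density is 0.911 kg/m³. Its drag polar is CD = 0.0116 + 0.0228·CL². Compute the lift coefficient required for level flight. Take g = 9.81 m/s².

CL = 0.545

Level flight ⇒ L = W = m·g = 330 × 9.81 = 3237.3 N.
Dynamic pressure q = 0.5 × 0.911 × 29.9² = 407.2 Pa.
Required CL = L/(qS) = 3237.3/(407.2·14.6) = 0.5445.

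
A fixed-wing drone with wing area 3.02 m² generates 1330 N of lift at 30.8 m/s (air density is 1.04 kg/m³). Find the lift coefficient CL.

CL = 0.893

From L = ½ρv²S·CL, rearranging gives CL = 2L/(ρv²S).
CL = 2 × 1330 / (1.04 × 30.8² × 3.02) = 0.893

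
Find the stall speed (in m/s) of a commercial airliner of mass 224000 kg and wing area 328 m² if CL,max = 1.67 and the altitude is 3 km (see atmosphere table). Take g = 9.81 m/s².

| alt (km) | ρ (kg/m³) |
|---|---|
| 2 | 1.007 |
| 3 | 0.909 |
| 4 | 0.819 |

At 3 km, from the table: ρ = 0.909 kg/m³.
Weight W = mg = 224000 × 9.81 = 2.197×10^6 N.
V_stall = √(2W/(ρ·S·CL,max)) = √(2 × 2.197×10^6 / (0.909 × 328 × 1.67))
V_stall = √8827 = 93.9 m/s

V_stall = 93.9 m/s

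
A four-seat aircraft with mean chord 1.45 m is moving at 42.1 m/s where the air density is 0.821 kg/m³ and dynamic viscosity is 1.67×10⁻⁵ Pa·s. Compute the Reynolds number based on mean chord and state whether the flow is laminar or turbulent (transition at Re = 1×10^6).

Re = 3×10^6 (turbulent)

Re = ρ·v·c/μ = 0.821 × 42.1 × 1.45 / (1.67×10⁻⁵) = 3×10^6
Since 3×10^6 > 1×10^6, the flow is turbulent.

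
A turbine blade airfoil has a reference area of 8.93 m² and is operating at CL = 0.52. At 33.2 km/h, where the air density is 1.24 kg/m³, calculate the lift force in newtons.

L = 245 N

Convert speed: v = 33.2 km/h ÷ 3.6 = 9.222 m/s.
Dynamic pressure q = ½ρv² = ½ × 1.24 × 9.222² = 52.73 Pa.
L = q·S·CL = 52.73 × 8.93 × 0.52 = 245 N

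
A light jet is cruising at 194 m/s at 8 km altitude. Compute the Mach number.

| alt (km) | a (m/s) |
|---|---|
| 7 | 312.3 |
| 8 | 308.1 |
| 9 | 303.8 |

At 8 km, from the table: a = 308.1 m/s.
M = v/a = 194 / 308.1 = 0.63

M = 0.63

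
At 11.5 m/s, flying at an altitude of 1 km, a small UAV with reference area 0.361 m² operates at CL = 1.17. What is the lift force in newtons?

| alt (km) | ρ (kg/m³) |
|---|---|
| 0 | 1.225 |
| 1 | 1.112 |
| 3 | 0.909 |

L = 31.1 N

At 1 km, from the table: ρ = 1.112 kg/m³.
L = ½ρv²S·CL = ½ × 1.112 × 11.5² × 0.361 × 1.17 = 31.1 N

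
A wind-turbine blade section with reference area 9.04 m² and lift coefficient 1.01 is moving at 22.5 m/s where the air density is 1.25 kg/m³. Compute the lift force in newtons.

L = ½ρv²S·CL = ½ × 1.25 × 22.5² × 9.04 × 1.01 = 2890 N

L = 2890 N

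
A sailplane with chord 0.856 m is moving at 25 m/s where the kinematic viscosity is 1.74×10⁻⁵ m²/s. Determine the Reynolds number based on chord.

Re = 1.23×10^6

Re = v·c/ν = 25 × 0.856 / (1.74×10⁻⁵) = 1.23×10^6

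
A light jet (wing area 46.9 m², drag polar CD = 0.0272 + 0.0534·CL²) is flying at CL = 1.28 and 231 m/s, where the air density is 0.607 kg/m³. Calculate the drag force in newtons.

D = 87100 N

CD = 0.0272 + 0.0534 × 1.28² = 0.1147
D = ½ρv²S·CD = ½ × 0.607 × 231² × 46.9 × 0.1147 = 87100 N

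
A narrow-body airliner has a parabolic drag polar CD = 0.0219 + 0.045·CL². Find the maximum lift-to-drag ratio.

(L/D)max = 15.9

For CD = CD0 + K·CL², (L/D)max occurs at CL* = √(CD0/K) and equals 1/(2√(K·CD0)).
(L/D)max = 1/(2√(0.045 × 0.0219)) = 1/(2 × 0.03139) = 15.9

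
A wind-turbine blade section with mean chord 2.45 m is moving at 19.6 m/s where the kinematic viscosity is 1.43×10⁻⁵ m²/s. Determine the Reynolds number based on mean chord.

Re = v·c/ν = 19.6 × 2.45 / (1.43×10⁻⁵) = 3.36×10^6

Re = 3.36×10^6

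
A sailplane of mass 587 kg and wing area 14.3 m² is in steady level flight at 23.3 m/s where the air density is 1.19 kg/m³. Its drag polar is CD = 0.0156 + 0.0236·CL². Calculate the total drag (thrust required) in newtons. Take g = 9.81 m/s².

D = 241 N

Weight W = mg = 587 × 9.81 = 5758.5 N; in level flight L = W.
q = ½ρv² = ½ × 1.19 × 23.3² = 323 Pa.
CL = 2W/(ρv²S) = 2×5758.5/(1.19×23.3²×14.3) = 1.247.
CD = 0.0156 + 0.0236 × 1.247² = 0.05228.
D = q·S·CD = 323 × 14.3 × 0.05228 = 241.5 N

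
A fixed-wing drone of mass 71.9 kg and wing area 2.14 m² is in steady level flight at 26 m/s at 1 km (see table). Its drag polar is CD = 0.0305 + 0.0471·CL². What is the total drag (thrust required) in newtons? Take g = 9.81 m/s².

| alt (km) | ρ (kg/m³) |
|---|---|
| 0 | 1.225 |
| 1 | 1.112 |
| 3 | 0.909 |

At 1 km, from the table: ρ = 1.112 kg/m³.
In steady level flight, lift balances weight: W = mg = 71.9 × 9.81 = 705.34 N.
q = ½ρv² = ½ × 1.112 × 26² = 375.9 Pa.
CL = 2W/(ρv²S) = 2×705.34/(1.112×26²×2.14) = 0.8769.
CD = 0.0305 + 0.0471 × 0.8769² = 0.06672.
D = q·S·CD = 375.9 × 2.14 × 0.06672 = 53.66 N

D = 53.7 N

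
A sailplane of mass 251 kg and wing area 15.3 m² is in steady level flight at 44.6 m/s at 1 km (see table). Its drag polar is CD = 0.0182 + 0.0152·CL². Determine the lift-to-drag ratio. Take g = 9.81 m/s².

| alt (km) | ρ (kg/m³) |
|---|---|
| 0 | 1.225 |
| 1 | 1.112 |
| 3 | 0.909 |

At 1 km, from the table: ρ = 1.112 kg/m³.
Level flight ⇒ L = W = m·g = 251 × 9.81 = 2462.3 N.
Dynamic pressure q = 0.5 × 1.112 × 44.6² = 1106 Pa.
Required CL = L/(qS) = 2462.3/(1106·15.3) = 0.1455.
CD = 0.0182 + 0.0152 × 0.1455² = 0.01852.
L/D = CL/CD = 0.1455 / 0.01852 = 7.86

L/D = 7.86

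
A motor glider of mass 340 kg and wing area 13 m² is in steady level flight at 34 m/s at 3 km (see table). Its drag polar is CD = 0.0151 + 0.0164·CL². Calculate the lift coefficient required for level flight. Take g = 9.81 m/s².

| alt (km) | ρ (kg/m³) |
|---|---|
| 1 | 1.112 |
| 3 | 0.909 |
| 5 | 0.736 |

At 3 km, from the table: ρ = 0.909 kg/m³.
Weight W = mg = 340 × 9.81 = 3335.4 N; in level flight L = W.
q = ½ρv² = ½ × 0.909 × 34² = 525.4 Pa.
CL = 2W/(ρv²S) = 2×3335.4/(0.909×34²×13) = 0.4883.

CL = 0.488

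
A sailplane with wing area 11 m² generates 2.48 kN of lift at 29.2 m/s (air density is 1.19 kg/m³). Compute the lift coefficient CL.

CL = 0.444

From L = ½ρv²S·CL, rearranging gives CL = 2L/(ρv²S).
CL = 2 × 2480 / (1.19 × 29.2² × 11) = 0.444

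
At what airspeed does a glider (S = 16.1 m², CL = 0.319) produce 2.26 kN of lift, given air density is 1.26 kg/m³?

L = ½ρv²S·CL ⇒ v = √(2L/(ρ·S·CL))
v = √(2 × 2260 / (1.26 × 16.1 × 0.319)) = √698.5 = 26.4 m/s

v = 26.4 m/s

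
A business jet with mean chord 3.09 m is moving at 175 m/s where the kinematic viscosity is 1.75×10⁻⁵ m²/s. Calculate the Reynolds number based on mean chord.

Re = v·c/ν = 175 × 3.09 / (1.75×10⁻⁵) = 3.09×10^7

Re = 3.09×10^7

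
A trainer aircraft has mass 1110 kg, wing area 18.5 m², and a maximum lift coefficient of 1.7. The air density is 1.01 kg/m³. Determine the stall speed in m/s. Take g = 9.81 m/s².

V_stall = 26.2 m/s

Weight W = mg = 1110 × 9.81 = 10890 N.
V_stall = √(2W/(ρ·S·CL,max)) = √(2 × 10890 / (1.01 × 18.5 × 1.7))
V_stall = √685.6 = 26.2 m/s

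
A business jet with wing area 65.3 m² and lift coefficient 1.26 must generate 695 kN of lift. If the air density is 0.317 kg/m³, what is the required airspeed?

L = ½ρv²S·CL ⇒ v = √(2L/(ρ·S·CL))
v = √(2 × 6.95×10^5 / (0.317 × 65.3 × 1.26)) = √53290 = 231 m/s

v = 231 m/s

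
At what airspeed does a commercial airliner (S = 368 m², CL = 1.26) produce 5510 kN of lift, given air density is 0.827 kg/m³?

L = ½ρv²S·CL ⇒ v = √(2L/(ρ·S·CL))
v = √(2 × 5.51×10^6 / (0.827 × 368 × 1.26)) = √28740 = 170 m/s

v = 170 m/s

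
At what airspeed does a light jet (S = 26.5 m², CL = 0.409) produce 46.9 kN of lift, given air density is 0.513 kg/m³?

L = ½ρv²S·CL ⇒ v = √(2L/(ρ·S·CL))
v = √(2 × 46900 / (0.513 × 26.5 × 0.409)) = √16870 = 130 m/s

v = 130 m/s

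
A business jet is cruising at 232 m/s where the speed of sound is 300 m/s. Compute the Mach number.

M = 0.773

M = v/a = 232 / 300 = 0.773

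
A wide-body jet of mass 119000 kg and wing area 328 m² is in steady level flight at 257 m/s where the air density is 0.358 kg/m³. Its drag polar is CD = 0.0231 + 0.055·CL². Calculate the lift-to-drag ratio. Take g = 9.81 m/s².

L/D = 10.7

Level flight ⇒ L = W = m·g = 119000 × 9.81 = 1.1674×10^6 N.
q = ½ρv² = ½ × 0.358 × 257² = 11820 Pa.
CL = 2W/(ρv²S) = 2×1.1674×10^6/(0.358×257²×328) = 0.301.
CD = 0.0231 + 0.055 × 0.301² = 0.02808.
L/D = CL/CD = 0.301 / 0.02808 = 10.7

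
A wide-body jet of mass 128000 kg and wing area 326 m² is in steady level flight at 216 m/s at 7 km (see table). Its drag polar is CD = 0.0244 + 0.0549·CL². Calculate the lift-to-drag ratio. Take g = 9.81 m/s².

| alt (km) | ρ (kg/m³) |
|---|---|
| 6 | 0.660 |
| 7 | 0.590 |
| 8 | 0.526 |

At 7 km, from the table: ρ = 0.590 kg/m³.
Level flight ⇒ L = W = m·g = 128000 × 9.81 = 1.2557×10^6 N.
q = ½ρv² = ½ × 0.59 × 216² = 13760 Pa.
Required CL = L/(qS) = 1.2557×10^6/(13760·326) = 0.2799.
CD = 0.0244 + 0.0549 × 0.2799² = 0.0287.
L/D = CL/CD = 0.2799 / 0.0287 = 9.75

L/D = 9.75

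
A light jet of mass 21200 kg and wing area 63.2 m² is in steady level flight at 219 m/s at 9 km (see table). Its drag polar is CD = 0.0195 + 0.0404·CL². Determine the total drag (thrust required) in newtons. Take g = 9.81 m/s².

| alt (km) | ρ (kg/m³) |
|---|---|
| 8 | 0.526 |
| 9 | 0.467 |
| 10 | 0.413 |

At 9 km, from the table: ρ = 0.467 kg/m³.
Weight W = mg = 21200 × 9.81 = 2.0797×10^5 N; in level flight L = W.
Dynamic pressure q = 0.5 × 0.467 × 219² = 11200 Pa.
CL = 2W/(ρv²S) = 2×2.0797×10^5/(0.467×219²×63.2) = 0.2938.
CD = 0.0195 + 0.0404 × 0.2938² = 0.02299.
D = q·S·CD = 11200 × 63.2 × 0.02299 = 16270 N

D = 16300 N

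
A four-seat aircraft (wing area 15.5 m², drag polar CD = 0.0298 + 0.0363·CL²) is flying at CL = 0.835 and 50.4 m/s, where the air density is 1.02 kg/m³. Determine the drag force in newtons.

D = 1110 N

CD = 0.0298 + 0.0363 × 0.835² = 0.05511
D = ½ρv²S·CD = ½ × 1.02 × 50.4² × 15.5 × 0.05511 = 1110 N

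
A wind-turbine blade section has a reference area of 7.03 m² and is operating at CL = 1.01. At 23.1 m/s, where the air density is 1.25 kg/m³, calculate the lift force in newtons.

L = 2370 N

Dynamic pressure q = ½ρv² = ½ × 1.25 × 23.1² = 333.5 Pa.
L = q·S·CL = 333.5 × 7.03 × 1.01 = 2370 N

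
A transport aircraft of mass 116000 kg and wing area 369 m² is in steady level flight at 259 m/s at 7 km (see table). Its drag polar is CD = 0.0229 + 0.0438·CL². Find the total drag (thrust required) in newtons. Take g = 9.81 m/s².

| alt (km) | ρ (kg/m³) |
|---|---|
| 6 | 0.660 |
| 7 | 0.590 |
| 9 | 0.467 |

At 7 km, from the table: ρ = 0.590 kg/m³.
Level flight ⇒ L = W = m·g = 116000 × 9.81 = 1.138×10^6 N.
Dynamic pressure q = 0.5 × 0.59 × 259² = 19790 Pa.
CL = W/(q·S) = 1.138×10^6 / (19790 × 369) = 0.1558.
CD = 0.0229 + 0.0438 × 0.1558² = 0.02396.
D = q·S·CD = 19790 × 369 × 0.02396 = 1.75×10^5 N

D = 1.75×10^5 N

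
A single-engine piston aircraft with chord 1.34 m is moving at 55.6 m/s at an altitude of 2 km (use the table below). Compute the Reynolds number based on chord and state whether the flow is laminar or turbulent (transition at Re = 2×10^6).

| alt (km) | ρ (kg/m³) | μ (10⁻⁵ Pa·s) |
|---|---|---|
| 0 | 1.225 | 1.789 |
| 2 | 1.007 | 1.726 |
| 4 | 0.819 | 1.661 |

At 2 km, from the table: ρ = 1.007 kg/m³, μ = 1.726×10⁻⁵ Pa·s.
Re = ρ·v·c/μ = 1.007 × 55.6 × 1.34 / (1.726×10⁻⁵) = 4.35×10^6
Since 4.35×10^6 > 2×10^6, the flow is turbulent.

Re = 4.35×10^6 (turbulent)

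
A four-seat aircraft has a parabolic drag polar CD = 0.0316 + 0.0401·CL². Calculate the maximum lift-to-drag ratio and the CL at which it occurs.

For CD = CD0 + K·CL², (L/D)max occurs at CL* = √(CD0/K) and equals 1/(2√(K·CD0)).
(L/D)max = 1/(2√(0.0401 × 0.0316)) = 1/(2 × 0.0356) = 14
CL* = √(0.0316/0.0401) = 0.888

(L/D)max = 14, at CL = 0.888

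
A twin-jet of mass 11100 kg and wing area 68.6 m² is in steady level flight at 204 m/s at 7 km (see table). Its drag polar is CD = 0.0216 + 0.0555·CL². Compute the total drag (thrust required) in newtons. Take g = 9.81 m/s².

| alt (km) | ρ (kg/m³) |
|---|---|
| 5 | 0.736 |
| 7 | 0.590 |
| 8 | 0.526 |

At 7 km, from the table: ρ = 0.590 kg/m³.
In steady level flight, lift balances weight: W = mg = 11100 × 9.81 = 1.0889×10^5 N.
q = ½ρv² = ½ × 0.59 × 204² = 12280 Pa.
CL = 2W/(ρv²S) = 2×1.0889×10^5/(0.59×204²×68.6) = 0.1293.
CD = 0.0216 + 0.0555 × 0.1293² = 0.02253.
D = q·S·CD = 12280 × 68.6 × 0.02253 = 18970 N

D = 19000 N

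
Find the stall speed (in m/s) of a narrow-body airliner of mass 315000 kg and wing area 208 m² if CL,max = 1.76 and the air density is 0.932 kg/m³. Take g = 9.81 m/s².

Stall occurs when L = W at CL,max. W = mg = 315000 × 9.81 = 3.09×10^6 N.
V_stall = √(2W/(ρ·S·CL,max)) = √(2 × 3.09×10^6 / (0.932 × 208 × 1.76))
V_stall = √18110 = 135 m/s

V_stall = 135 m/s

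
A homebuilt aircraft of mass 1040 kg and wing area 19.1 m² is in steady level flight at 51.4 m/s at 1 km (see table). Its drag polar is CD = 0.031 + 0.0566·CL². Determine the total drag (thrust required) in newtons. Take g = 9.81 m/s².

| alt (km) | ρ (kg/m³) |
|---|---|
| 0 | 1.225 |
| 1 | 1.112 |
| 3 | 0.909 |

At 1 km, from the table: ρ = 1.112 kg/m³.
Weight W = mg = 1040 × 9.81 = 10202 N; in level flight L = W.
Dynamic pressure q = 0.5 × 1.112 × 51.4² = 1469 Pa.
CL = W/(q·S) = 10202 / (1469 × 19.1) = 0.3636.
CD = 0.031 + 0.0566 × 0.3636² = 0.03848.
D = q·S·CD = 1469 × 19.1 × 0.03848 = 1080 N

D = 1080 N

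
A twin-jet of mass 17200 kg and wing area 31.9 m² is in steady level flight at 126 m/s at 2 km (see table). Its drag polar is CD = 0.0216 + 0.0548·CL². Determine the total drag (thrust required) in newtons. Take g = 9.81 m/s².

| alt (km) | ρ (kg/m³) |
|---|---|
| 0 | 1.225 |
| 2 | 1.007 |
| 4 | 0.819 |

At 2 km, from the table: ρ = 1.007 kg/m³.
Level flight ⇒ L = W = m·g = 17200 × 9.81 = 1.6873×10^5 N.
Dynamic pressure q = 0.5 × 1.007 × 126² = 7994 Pa.
Required CL = L/(qS) = 1.6873×10^5/(7994·31.9) = 0.6617.
CD = 0.0216 + 0.0548 × 0.6617² = 0.04559.
D = q·S·CD = 7994 × 31.9 × 0.04559 = 11630 N

D = 11600 N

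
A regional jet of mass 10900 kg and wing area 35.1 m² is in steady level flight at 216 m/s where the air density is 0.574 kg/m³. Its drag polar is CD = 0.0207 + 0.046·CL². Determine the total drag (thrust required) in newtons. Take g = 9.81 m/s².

In steady level flight, lift balances weight: W = mg = 10900 × 9.81 = 1.0693×10^5 N.
Dynamic pressure q = 0.5 × 0.574 × 216² = 13390 Pa.
CL = 2W/(ρv²S) = 2×1.0693×10^5/(0.574×216²×35.1) = 0.2275.
CD = 0.0207 + 0.046 × 0.2275² = 0.02308.
D = q·S·CD = 13390 × 35.1 × 0.02308 = 10850 N

D = 10800 N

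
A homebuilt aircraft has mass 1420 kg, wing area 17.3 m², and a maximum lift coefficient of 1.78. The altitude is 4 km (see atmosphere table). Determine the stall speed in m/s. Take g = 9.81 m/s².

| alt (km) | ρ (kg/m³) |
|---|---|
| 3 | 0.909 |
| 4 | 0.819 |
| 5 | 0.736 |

At 4 km, from the table: ρ = 0.819 kg/m³.
Stall occurs when L = W at CL,max. W = mg = 1420 × 9.81 = 13930 N.
From L = ½ρV²S·CL,max = W: V_stall = √(2W/(ρSCL,max)) = √(2·13930/(0.819·17.3·1.78))
V_stall = √1105 = 33.2 m/s

V_stall = 33.2 m/s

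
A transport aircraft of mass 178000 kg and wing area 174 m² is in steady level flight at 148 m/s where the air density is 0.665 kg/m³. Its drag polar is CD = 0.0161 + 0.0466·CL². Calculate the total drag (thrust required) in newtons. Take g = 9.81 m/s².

In steady level flight, lift balances weight: W = mg = 178000 × 9.81 = 1.7462×10^6 N.
Dynamic pressure q = 0.5 × 0.665 × 148² = 7283 Pa.
CL = 2W/(ρv²S) = 2×1.7462×10^6/(0.665×148²×174) = 1.378.
CD = 0.0161 + 0.0466 × 1.378² = 0.1046.
D = q·S·CD = 7283 × 174 × 0.1046 = 1.325×10^5 N

D = 1.33×10^5 N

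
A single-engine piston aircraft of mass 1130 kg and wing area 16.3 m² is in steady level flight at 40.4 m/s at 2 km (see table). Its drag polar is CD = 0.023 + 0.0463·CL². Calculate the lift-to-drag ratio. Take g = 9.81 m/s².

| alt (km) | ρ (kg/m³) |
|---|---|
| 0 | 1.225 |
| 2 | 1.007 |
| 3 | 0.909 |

At 2 km, from the table: ρ = 1.007 kg/m³.
Weight W = mg = 1130 × 9.81 = 11085 N; in level flight L = W.
Dynamic pressure q = 0.5 × 1.007 × 40.4² = 821.8 Pa.
Required CL = L/(qS) = 11085/(821.8·16.3) = 0.8276.
CD = 0.023 + 0.0463 × 0.8276² = 0.05471.
L/D = CL/CD = 0.8276 / 0.05471 = 15.1

L/D = 15.1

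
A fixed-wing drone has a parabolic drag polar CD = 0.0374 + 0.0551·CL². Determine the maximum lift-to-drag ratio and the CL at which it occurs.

(L/D)max = 11, at CL = 0.824

For CD = CD0 + K·CL², (L/D)max occurs at CL* = √(CD0/K) and equals 1/(2√(K·CD0)).
(L/D)max = 1/(2√(0.0551 × 0.0374)) = 1/(2 × 0.0454) = 11
CL* = √(0.0374/0.0551) = 0.824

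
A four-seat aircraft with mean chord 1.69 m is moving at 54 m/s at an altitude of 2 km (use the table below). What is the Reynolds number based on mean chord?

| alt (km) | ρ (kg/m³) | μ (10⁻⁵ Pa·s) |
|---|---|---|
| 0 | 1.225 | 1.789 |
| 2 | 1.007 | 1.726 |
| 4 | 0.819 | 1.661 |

Re = 5.32×10^6

At 2 km, from the table: ρ = 1.007 kg/m³, μ = 1.726×10⁻⁵ Pa·s.
Re = ρ·v·c/μ = 1.007 × 54 × 1.69 / (1.726×10⁻⁵) = 5.32×10^6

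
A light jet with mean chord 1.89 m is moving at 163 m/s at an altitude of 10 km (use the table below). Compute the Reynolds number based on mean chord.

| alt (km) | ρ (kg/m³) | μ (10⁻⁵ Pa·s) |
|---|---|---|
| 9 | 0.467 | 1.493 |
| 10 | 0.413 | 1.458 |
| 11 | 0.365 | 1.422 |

At 10 km, from the table: ρ = 0.413 kg/m³, μ = 1.458×10⁻⁵ Pa·s.
Re = ρ·v·c/μ = 0.413 × 163 × 1.89 / (1.458×10⁻⁵) = 8.73×10^6

Re = 8.73×10^6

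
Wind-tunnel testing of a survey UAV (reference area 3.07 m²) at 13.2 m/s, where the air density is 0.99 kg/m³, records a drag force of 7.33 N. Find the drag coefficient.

From D = ½ρv²S·CD, rearranging gives CD = 2D/(ρv²S).
CD = 2 × 7.33 / (0.99 × 13.2² × 3.07) = 0.0277

CD = 0.0277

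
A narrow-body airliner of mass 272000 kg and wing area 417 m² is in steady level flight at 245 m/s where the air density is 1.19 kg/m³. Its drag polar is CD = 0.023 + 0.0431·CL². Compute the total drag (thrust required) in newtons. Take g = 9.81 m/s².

Level flight ⇒ L = W = m·g = 272000 × 9.81 = 2.6683×10^6 N.
Dynamic pressure q = 0.5 × 1.19 × 245² = 35710 Pa.
CL = W/(q·S) = 2.6683×10^6 / (35710 × 417) = 0.1792.
CD = 0.023 + 0.0431 × 0.1792² = 0.02438.
D = q·S·CD = 35710 × 417 × 0.02438 = 3.631×10^5 N

D = 3.63×10^5 N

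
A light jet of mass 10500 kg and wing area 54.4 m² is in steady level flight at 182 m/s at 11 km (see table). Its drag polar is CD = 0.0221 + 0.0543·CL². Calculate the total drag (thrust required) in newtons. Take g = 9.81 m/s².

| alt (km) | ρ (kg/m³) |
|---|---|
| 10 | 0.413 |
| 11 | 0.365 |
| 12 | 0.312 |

At 11 km, from the table: ρ = 0.365 kg/m³.
Weight W = mg = 10500 × 9.81 = 1.03×10^5 N; in level flight L = W.
q = ½ρv² = ½ × 0.365 × 182² = 6045 Pa.
CL = W/(q·S) = 1.03×10^5 / (6045 × 54.4) = 0.3132.
CD = 0.0221 + 0.0543 × 0.3132² = 0.02743.
D = q·S·CD = 6045 × 54.4 × 0.02743 = 9020 N

D = 9020 N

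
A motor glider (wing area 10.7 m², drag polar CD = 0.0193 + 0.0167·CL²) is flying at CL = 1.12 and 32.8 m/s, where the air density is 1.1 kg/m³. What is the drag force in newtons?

D = 255 N

CD = 0.0193 + 0.0167 × 1.12² = 0.04025
D = ½ρv²S·CD = ½ × 1.1 × 32.8² × 10.7 × 0.04025 = 255 N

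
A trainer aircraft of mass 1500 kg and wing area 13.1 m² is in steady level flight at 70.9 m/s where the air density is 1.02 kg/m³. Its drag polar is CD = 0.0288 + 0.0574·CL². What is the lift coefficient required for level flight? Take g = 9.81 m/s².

Level flight ⇒ L = W = m·g = 1500 × 9.81 = 14715 N.
Dynamic pressure q = 0.5 × 1.02 × 70.9² = 2564 Pa.
CL = W/(q·S) = 14715 / (2564 × 13.1) = 0.4382.

CL = 0.438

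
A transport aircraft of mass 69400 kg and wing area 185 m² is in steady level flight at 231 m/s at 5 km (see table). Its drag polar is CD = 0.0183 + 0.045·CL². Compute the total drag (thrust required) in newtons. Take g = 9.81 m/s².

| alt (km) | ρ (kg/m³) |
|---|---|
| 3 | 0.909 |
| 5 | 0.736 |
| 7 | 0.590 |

At 5 km, from the table: ρ = 0.736 kg/m³.
In steady level flight, lift balances weight: W = mg = 69400 × 9.81 = 6.8081×10^5 N.
q = ½ρv² = ½ × 0.736 × 231² = 19640 Pa.
CL = 2W/(ρv²S) = 2×6.8081×10^5/(0.736×231²×185) = 0.1874.
CD = 0.0183 + 0.045 × 0.1874² = 0.01988.
D = q·S·CD = 19640 × 185 × 0.01988 = 72220 N

D = 72200 N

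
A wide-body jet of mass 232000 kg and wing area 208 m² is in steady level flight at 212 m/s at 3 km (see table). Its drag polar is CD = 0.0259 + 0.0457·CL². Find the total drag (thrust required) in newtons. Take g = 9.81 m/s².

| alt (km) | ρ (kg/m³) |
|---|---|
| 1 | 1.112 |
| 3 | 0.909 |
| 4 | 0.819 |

D = 1.66×10^5 N

At 3 km, from the table: ρ = 0.909 kg/m³.
Weight W = mg = 232000 × 9.81 = 2.2759×10^6 N; in level flight L = W.
q = ½ρv² = ½ × 0.909 × 212² = 20430 Pa.
CL = 2W/(ρv²S) = 2×2.2759×10^6/(0.909×212²×208) = 0.5357.
CD = 0.0259 + 0.0457 × 0.5357² = 0.03901.
D = q·S·CD = 20430 × 208 × 0.03901 = 1.658×10^5 N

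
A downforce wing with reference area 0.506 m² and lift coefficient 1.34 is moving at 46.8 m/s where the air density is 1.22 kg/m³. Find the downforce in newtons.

L = 906 N

Dynamic pressure q = ½ρv² = ½ × 1.22 × 46.8² = 1336 Pa.
L = q·S·CL = 1336 × 0.506 × 1.34 = 906 N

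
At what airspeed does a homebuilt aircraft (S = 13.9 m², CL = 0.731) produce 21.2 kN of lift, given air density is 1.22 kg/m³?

v = 58.5 m/s

L = ½ρv²S·CL ⇒ v = √(2L/(ρ·S·CL))
v = √(2 × 21200 / (1.22 × 13.9 × 0.731)) = √3420 = 58.5 m/s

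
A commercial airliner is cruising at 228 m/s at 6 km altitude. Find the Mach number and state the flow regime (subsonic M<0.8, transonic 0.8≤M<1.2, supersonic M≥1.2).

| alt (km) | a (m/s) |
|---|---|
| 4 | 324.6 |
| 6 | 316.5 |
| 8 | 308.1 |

At 6 km, from the table: a = 316.5 m/s.
M = v/a = 228 / 316.5 = 0.72
M = 0.72 → subsonic.

M = 0.72 (subsonic)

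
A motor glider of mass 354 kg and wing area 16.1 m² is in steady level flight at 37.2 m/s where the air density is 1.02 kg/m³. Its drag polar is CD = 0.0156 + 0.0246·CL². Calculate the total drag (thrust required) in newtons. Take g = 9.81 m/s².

D = 203 N

Weight W = mg = 354 × 9.81 = 3472.7 N; in level flight L = W.
Dynamic pressure q = 0.5 × 1.02 × 37.2² = 705.8 Pa.
Required CL = L/(qS) = 3472.7/(705.8·16.1) = 0.3056.
CD = 0.0156 + 0.0246 × 0.3056² = 0.0179.
D = q·S·CD = 705.8 × 16.1 × 0.0179 = 203.4 N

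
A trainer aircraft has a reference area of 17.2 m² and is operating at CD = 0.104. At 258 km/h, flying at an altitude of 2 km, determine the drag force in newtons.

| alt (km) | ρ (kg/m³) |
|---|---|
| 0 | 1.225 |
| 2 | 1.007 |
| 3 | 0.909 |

At 2 km, from the table: ρ = 1.007 kg/m³.
Convert speed: v = 258 km/h ÷ 3.6 = 71.67 m/s.
Dynamic pressure q = ½ρv² = ½ × 1.007 × 71.67² = 2586 Pa.
D = q·S·CD = 2586 × 17.2 × 0.104 = 4630 N

D = 4630 N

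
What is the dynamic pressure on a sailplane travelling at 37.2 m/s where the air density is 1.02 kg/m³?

q = 706 Pa

q = ½ρv² = ½ × 1.02 × 37.2² = 706 Pa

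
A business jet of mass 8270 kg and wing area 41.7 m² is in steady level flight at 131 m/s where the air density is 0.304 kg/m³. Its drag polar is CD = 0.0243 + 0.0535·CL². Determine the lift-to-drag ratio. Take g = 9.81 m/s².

Level flight ⇒ L = W = m·g = 8270 × 9.81 = 81129 N.
q = ½ρv² = ½ × 0.304 × 131² = 2608 Pa.
CL = W/(q·S) = 81129 / (2608 × 41.7) = 0.7459.
CD = 0.0243 + 0.0535 × 0.7459² = 0.05406.
L/D = CL/CD = 0.7459 / 0.05406 = 13.8

L/D = 13.8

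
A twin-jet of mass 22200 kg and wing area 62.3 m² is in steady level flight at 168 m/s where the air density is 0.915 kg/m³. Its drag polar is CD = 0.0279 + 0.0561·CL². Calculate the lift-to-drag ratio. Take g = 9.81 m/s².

L/D = 8.46

Level flight ⇒ L = W = m·g = 22200 × 9.81 = 2.1778×10^5 N.
Dynamic pressure q = 0.5 × 0.915 × 168² = 12910 Pa.
Required CL = L/(qS) = 2.1778×10^5/(12910·62.3) = 0.2707.
CD = 0.0279 + 0.0561 × 0.2707² = 0.03201.
L/D = CL/CD = 0.2707 / 0.03201 = 8.46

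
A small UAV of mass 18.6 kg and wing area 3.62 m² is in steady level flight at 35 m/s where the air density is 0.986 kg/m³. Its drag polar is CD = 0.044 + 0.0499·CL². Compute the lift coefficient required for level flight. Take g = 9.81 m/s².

CL = 0.0835

In steady level flight, lift balances weight: W = mg = 18.6 × 9.81 = 182.47 N.
Dynamic pressure q = 0.5 × 0.986 × 35² = 603.9 Pa.
Required CL = L/(qS) = 182.47/(603.9·3.62) = 0.08346.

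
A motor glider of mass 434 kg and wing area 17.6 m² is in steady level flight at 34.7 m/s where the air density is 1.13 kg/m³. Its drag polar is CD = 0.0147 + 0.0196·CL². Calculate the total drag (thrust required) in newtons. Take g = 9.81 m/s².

D = 206 N

In steady level flight, lift balances weight: W = mg = 434 × 9.81 = 4257.5 N.
Dynamic pressure q = 0.5 × 1.13 × 34.7² = 680.3 Pa.
Required CL = L/(qS) = 4257.5/(680.3·17.6) = 0.3556.
CD = 0.0147 + 0.0196 × 0.3556² = 0.01718.
D = q·S·CD = 680.3 × 17.6 × 0.01718 = 205.7 N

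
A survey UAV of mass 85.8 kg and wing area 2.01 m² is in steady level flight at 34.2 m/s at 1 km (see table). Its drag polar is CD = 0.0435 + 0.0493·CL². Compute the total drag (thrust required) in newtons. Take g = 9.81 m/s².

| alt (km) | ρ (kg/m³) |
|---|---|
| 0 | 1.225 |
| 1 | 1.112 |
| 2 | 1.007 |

At 1 km, from the table: ρ = 1.112 kg/m³.
Weight W = mg = 85.8 × 9.81 = 841.7 N; in level flight L = W.
q = ½ρv² = ½ × 1.112 × 34.2² = 650.3 Pa.
CL = 2W/(ρv²S) = 2×841.7/(1.112×34.2²×2.01) = 0.6439.
CD = 0.0435 + 0.0493 × 0.6439² = 0.06394.
D = q·S·CD = 650.3 × 2.01 × 0.06394 = 83.58 N

D = 83.6 N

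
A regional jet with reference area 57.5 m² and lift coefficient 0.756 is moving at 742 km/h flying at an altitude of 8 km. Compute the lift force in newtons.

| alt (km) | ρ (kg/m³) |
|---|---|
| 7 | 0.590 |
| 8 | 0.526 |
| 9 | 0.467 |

L = 4.86×10^5 N

At 8 km, from the table: ρ = 0.526 kg/m³.
Convert speed: v = 742 km/h ÷ 3.6 = 206.1 m/s.
L = ½ρv²S·CL = ½ × 0.526 × 206.1² × 57.5 × 0.756 = 4.86×10^5 N ≈ 486 kN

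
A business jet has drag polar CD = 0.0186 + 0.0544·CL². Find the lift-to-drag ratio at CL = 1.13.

L/D = 12.8

CD = 0.0186 + 0.0544 × 1.13² = 0.08806
L/D = CL/CD = 1.13 / 0.08806 = 12.8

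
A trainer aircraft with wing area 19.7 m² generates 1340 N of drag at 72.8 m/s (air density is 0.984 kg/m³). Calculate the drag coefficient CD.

From D = ½ρv²S·CD, rearranging gives CD = 2D/(ρv²S).
CD = 2 × 1340 / (0.984 × 72.8² × 19.7) = 0.0261

CD = 0.0261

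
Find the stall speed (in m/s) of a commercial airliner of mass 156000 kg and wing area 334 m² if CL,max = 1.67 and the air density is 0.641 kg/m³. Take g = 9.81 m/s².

At stall, lift equals weight: L = W = m·g = 156000 × 9.81 = 1.53×10^6 N.
From L = ½ρV²S·CL,max = W: V_stall = √(2W/(ρSCL,max)) = √(2·1.53×10^6/(0.641·334·1.67))
V_stall = √8561 = 92.5 m/s

V_stall = 92.5 m/s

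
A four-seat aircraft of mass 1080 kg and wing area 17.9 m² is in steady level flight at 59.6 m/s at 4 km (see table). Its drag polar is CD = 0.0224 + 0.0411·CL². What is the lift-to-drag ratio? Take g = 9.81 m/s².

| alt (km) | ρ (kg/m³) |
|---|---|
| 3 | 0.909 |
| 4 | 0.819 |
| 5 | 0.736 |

At 4 km, from the table: ρ = 0.819 kg/m³.
Weight W = mg = 1080 × 9.81 = 10595 N; in level flight L = W.
Dynamic pressure q = 0.5 × 0.819 × 59.6² = 1455 Pa.
CL = W/(q·S) = 10595 / (1455 × 17.9) = 0.4069.
CD = 0.0224 + 0.0411 × 0.4069² = 0.02921.
L/D = CL/CD = 0.4069 / 0.02921 = 13.9

L/D = 13.9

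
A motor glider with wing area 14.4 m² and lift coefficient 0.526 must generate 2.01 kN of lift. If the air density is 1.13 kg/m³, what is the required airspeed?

v = 21.7 m/s

L = ½ρv²S·CL ⇒ v = √(2L/(ρ·S·CL))
v = √(2 × 2010 / (1.13 × 14.4 × 0.526)) = √469.7 = 21.7 m/s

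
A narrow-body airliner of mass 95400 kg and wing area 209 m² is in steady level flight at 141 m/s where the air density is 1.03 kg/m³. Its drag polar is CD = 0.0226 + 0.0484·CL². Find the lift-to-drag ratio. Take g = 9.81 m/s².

Level flight ⇒ L = W = m·g = 95400 × 9.81 = 9.3587×10^5 N.
q = ½ρv² = ½ × 1.03 × 141² = 10240 Pa.
Required CL = L/(qS) = 9.3587×10^5/(10240·209) = 0.4373.
CD = 0.0226 + 0.0484 × 0.4373² = 0.03186.
L/D = CL/CD = 0.4373 / 0.03186 = 13.7

L/D = 13.7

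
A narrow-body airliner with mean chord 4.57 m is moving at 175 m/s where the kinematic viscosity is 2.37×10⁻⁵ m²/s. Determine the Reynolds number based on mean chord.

Re = v·c/ν = 175 × 4.57 / (2.37×10⁻⁵) = 3.37×10^7

Re = 3.37×10^7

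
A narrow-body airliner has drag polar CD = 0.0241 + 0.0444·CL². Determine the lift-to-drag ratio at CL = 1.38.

CD = 0.0241 + 0.0444 × 1.38² = 0.1087
L/D = CL/CD = 1.38 / 0.1087 = 12.7

L/D = 12.7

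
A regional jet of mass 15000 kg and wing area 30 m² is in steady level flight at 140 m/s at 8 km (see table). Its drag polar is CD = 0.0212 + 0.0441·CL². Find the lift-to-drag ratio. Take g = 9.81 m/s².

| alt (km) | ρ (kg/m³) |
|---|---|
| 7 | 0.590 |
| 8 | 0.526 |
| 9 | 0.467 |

L/D = 15.6

At 8 km, from the table: ρ = 0.526 kg/m³.
Weight W = mg = 15000 × 9.81 = 1.4715×10^5 N; in level flight L = W.
Dynamic pressure q = 0.5 × 0.526 × 140² = 5155 Pa.
CL = 2W/(ρv²S) = 2×1.4715×10^5/(0.526×140²×30) = 0.9515.
CD = 0.0212 + 0.0441 × 0.9515² = 0.06113.
L/D = CL/CD = 0.9515 / 0.06113 = 15.6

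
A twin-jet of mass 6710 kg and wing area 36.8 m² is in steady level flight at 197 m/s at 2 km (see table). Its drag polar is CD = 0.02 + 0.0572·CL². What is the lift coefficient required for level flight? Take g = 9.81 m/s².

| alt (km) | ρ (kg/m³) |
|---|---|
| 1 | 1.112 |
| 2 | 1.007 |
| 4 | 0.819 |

At 2 km, from the table: ρ = 1.007 kg/m³.
In steady level flight, lift balances weight: W = mg = 6710 × 9.81 = 65825 N.
q = ½ρv² = ½ × 1.007 × 197² = 19540 Pa.
CL = W/(q·S) = 65825 / (19540 × 36.8) = 0.09154.

CL = 0.0915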